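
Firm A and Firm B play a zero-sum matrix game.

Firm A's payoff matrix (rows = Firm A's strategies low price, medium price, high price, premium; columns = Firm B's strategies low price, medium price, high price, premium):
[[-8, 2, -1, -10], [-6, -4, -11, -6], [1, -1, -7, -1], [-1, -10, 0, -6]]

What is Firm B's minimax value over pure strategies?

The worst case (largest entry) in each column is low price: 1, medium price: 2, high price: 0, premium: -1.
The best (smallest) of these is -1.

-1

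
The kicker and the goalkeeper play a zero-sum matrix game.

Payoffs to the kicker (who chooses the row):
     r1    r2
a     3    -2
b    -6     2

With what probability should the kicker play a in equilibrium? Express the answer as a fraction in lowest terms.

8/13

Row minima are -2 and -6, so the kicker's maximin is -2; column maxima are 3 and 2, so the goalkeeper's minimax is 2. These differ, so the equilibrium is in mixed strategies.
Let the kicker play a with probability p. The goalkeeper is indifferent when 3p − 6(1−p) = −2p + 2(1−p), giving p = 8/13.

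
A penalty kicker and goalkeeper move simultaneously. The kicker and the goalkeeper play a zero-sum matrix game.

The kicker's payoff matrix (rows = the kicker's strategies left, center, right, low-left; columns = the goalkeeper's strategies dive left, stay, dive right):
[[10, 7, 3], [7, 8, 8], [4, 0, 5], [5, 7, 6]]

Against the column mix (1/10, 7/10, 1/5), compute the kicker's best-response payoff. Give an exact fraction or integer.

left: (10)·(1/10) + (7)·(7/10) + (3)·(1/5) = 13/2.
center: (7)·(1/10) + (8)·(7/10) + (8)·(1/5) = 79/10.
right: (4)·(1/10) + (0)·(7/10) + (5)·(1/5) = 7/5.
low-left: (5)·(1/10) + (7)·(7/10) + (6)·(1/5) = 33/5.
The best pure response is center with expected payoff 79/10.

79/10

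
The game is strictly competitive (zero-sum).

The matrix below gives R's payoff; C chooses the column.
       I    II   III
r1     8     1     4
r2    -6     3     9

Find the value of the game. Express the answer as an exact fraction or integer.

Column III is strictly dominated by II for C (it gives R more in every row).
The remaining 2×2 game on (r1, r2) × (I, II) has no saddle point. Let R play r1 with probability p; indifference gives 8p − 6(1−p) = p + 3(1−p), so p = 9/16.
Similarly C's optimal q on I is 1/8, and the value is 8·(1/8) + (1)·(7/8) = 15/8.

15/8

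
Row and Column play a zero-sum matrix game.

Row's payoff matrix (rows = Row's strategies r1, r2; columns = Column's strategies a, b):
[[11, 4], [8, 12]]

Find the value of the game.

Row minima are 4 and 8, so Row's maximin is 8; column maxima are 11 and 12, so Column's minimax is 11. These differ, so the equilibrium is in mixed strategies.
Let Row play r1 with probability p. Column is indifferent when 11p + 8(1−p) = 4p + 12(1−p), giving p = 4/11.
Let Column play a with probability q. Row is indifferent when 11q + 4(1−q) = 8q + 12(1−q), giving q = 8/11.
The value is 11·(8/11) + (4)·(3/11) = 100/11.

100/11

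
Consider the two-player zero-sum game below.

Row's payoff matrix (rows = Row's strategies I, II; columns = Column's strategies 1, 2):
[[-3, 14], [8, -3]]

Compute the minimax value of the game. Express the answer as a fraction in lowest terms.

Row minima are -3 and -3, so Row's maximin is -3; column maxima are 8 and 14, so Column's minimax is 8. These differ, so the equilibrium is in mixed strategies.
Let Row play I with probability p. Column is indifferent when −3p + 8(1−p) = 14p − 3(1−p), giving p = 11/28.
Let Column play 1 with probability q. Row is indifferent when −3q + 14(1−q) = 8q − 3(1−q), giving q = 17/28.
The value is -3·(17/28) + (14)·(11/28) = 103/28.

103/28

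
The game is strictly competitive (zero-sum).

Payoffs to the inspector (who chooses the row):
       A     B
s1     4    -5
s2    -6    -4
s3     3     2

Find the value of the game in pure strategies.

2

Row minima: -5, -6, 2 → the inspector's maximin is 2.
Column maxima: 4, 2 → the inspectee's minimax is 2.
They coincide at (s3, B), so the value is 2.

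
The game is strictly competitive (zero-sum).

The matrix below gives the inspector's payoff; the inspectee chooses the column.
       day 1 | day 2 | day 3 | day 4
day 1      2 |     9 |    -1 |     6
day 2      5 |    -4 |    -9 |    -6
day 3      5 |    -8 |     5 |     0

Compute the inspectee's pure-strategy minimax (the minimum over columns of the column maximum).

The worst case (largest entry) in each column is day 1: 5, day 2: 9, day 3: 5, day 4: 6.
The best (smallest) of these is 5.

5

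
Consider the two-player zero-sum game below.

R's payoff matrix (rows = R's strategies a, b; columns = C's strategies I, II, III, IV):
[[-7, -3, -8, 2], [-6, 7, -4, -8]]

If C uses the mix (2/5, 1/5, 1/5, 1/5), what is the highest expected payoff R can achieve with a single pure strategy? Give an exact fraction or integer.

-17/5

a: (-7)·(2/5) + (-3)·(1/5) + (-8)·(1/5) + (2)·(1/5) = -23/5.
b: (-6)·(2/5) + (7)·(1/5) + (-4)·(1/5) + (-8)·(1/5) = -17/5.
The best pure response is b with expected payoff -17/5.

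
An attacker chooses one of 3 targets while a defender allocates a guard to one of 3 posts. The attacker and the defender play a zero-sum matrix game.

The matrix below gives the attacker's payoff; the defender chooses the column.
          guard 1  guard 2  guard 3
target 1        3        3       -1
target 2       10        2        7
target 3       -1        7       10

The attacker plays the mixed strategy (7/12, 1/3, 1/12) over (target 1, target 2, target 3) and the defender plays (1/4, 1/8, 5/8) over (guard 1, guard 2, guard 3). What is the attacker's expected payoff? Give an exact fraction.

Against (1/4, 1/8, 5/8), each row's expected payoff is target 1: 1/2; target 2: 57/8; target 3: 55/8.
Taking the (7/12, 1/3, 1/12)-weighted average: (7/12)·(1/2) + (1/3)·(57/8) + (1/12)·(55/8) = 311/96.

311/96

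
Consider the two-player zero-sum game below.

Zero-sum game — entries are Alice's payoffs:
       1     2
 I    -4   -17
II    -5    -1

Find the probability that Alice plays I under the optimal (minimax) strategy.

Row minima are -17 and -5, so Alice's maximin is -5; column maxima are -4 and -1, so Bob's minimax is -4. These differ, so the equilibrium is in mixed strategies.
Let Alice play I with probability p. Bob is indifferent when −4p − 5(1−p) = −17p − (1−p), giving p = 4/17.

4/17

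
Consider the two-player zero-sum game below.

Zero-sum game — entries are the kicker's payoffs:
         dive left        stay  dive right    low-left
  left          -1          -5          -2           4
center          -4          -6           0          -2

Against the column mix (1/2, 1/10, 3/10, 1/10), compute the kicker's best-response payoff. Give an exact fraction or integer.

left: (-1)·(1/2) + (-5)·(1/10) + (-2)·(3/10) + (4)·(1/10) = -6/5.
center: (-4)·(1/2) + (-6)·(1/10) + (0)·(3/10) + (-2)·(1/10) = -14/5.
The best pure response is left with expected payoff -6/5.

-6/5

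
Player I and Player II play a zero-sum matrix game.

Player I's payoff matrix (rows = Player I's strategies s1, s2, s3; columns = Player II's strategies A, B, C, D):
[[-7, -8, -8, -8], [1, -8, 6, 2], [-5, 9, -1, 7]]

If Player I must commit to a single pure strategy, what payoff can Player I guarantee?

-5

The worst-case payoff for each row is s1: -8, s2: -8, s3: -5.
The best of these is -5.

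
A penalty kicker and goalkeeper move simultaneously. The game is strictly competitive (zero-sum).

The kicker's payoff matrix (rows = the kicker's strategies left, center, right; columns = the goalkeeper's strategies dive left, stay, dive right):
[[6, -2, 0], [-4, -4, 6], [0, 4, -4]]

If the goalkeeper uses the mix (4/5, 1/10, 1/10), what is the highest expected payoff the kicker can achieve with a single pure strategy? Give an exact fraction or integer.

left: (6)·(4/5) + (-2)·(1/10) + (0)·(1/10) = 23/5.
center: (-4)·(4/5) + (-4)·(1/10) + (6)·(1/10) = -3.
right: (0)·(4/5) + (4)·(1/10) + (-4)·(1/10) = 0.
The best pure response is left with expected payoff 23/5.

23/5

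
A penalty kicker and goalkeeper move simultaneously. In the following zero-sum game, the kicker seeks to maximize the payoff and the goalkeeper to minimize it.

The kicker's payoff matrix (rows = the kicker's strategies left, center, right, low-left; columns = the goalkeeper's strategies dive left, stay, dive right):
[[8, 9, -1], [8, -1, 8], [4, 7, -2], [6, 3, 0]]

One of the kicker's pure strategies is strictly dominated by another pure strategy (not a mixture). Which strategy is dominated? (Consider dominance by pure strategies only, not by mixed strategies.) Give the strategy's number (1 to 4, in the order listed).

Compare right with left: 8 > 4, 9 > 7, -1 > -2.
So left strictly dominates right for the kicker; right is strictly dominated.

3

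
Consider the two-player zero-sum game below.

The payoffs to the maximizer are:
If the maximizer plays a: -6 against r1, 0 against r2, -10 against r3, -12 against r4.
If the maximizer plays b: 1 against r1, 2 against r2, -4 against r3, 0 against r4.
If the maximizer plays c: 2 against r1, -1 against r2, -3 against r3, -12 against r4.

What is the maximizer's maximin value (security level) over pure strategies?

The worst-case payoff for each row is a: -12, b: -4, c: -12.
The best of these is -4.

-4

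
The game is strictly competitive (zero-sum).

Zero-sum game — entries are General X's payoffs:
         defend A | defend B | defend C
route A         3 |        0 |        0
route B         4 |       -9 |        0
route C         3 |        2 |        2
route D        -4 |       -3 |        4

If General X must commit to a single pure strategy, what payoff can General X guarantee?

2

The worst-case payoff for each row is route A: 0, route B: -9, route C: 2, route D: -4.
The best of these is 2.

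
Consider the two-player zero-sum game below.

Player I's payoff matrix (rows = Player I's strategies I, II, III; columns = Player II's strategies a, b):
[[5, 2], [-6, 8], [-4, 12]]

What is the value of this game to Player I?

Row II is strictly dominated by row III, so Player I never plays it.
The remaining 2×2 game on (I, III) × (a, b) has no saddle point. Let Player I play I with probability p; indifference gives 5p − 4(1−p) = 2p + 12(1−p), so p = 16/19.
Similarly Player II's optimal q on a is 10/19, and the value is 5·(10/19) + (2)·(9/19) = 68/19.

68/19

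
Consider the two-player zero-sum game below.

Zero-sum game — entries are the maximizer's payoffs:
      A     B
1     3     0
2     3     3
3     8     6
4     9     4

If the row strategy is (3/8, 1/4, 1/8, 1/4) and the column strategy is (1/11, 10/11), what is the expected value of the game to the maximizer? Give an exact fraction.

241/88

Against (1/11, 10/11), each row's expected payoff is 1: 3/11; 2: 3; 3: 68/11; 4: 49/11.
Taking the (3/8, 1/4, 1/8, 1/4)-weighted average: (3/8)·(3/11) + (1/4)·(3) + (1/8)·(68/11) + (1/4)·(49/11) = 241/88.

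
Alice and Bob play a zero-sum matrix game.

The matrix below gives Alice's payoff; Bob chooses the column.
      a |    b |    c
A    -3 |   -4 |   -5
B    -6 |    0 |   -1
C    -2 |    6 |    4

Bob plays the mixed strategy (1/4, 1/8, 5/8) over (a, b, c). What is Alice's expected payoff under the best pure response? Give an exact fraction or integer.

11/4

A: (-3)·(1/4) + (-4)·(1/8) + (-5)·(5/8) = -35/8.
B: (-6)·(1/4) + (0)·(1/8) + (-1)·(5/8) = -17/8.
C: (-2)·(1/4) + (6)·(1/8) + (4)·(5/8) = 11/4.
The best pure response is C with expected payoff 11/4.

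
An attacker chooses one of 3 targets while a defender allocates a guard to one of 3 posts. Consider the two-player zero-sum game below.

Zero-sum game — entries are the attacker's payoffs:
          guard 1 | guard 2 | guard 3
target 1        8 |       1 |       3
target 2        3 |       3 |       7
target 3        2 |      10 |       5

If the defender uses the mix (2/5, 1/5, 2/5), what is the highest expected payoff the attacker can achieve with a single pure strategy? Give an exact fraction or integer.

24/5

target 1: (8)·(2/5) + (1)·(1/5) + (3)·(2/5) = 23/5.
target 2: (3)·(2/5) + (3)·(1/5) + (7)·(2/5) = 23/5.
target 3: (2)·(2/5) + (10)·(1/5) + (5)·(2/5) = 24/5.
The best pure response is target 3 with expected payoff 24/5.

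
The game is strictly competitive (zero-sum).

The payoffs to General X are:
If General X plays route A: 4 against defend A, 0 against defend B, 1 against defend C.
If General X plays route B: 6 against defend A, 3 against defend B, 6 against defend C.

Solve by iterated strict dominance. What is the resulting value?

3

Row route A is strictly dominated by row route B (6>4, 3>0, 6>1); eliminate route A.
Column defend A is strictly dominated by defend B for General Y (3<6); eliminate defend A.
Column defend C is strictly dominated by defend B for General Y (3<6); eliminate defend C.
Only (route B, defend B) remains, with payoff 3.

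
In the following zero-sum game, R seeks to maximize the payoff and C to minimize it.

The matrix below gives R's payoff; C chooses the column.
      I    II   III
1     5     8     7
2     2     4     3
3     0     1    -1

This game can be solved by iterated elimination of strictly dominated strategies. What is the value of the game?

Column II is strictly dominated by I for C (5<8, 2<4, 0<1); eliminate II.
Row 2 is strictly dominated by row 1 (5>2, 7>3); eliminate 2.
Row 3 is strictly dominated by row 1 (5>0, 7>-1); eliminate 3.
Column III is strictly dominated by I for C (5<7); eliminate III.
Only (1, I) remains, with payoff 5.

5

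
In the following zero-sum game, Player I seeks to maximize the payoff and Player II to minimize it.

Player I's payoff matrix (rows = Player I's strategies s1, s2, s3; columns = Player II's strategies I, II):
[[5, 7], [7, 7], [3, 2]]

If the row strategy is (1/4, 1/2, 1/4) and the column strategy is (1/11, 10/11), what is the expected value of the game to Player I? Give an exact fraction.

63/11

Against (1/11, 10/11), each row's expected payoff is s1: 75/11; s2: 7; s3: 23/11.
Taking the (1/4, 1/2, 1/4)-weighted average: (1/4)·(75/11) + (1/2)·(7) + (1/4)·(23/11) = 63/11.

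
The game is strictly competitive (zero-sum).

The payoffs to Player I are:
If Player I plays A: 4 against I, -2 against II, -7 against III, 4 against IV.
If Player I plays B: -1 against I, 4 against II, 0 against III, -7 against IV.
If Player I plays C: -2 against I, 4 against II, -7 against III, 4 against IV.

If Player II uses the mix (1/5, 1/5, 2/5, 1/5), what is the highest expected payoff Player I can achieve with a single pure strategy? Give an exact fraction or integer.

-4/5

A: (4)·(1/5) + (-2)·(1/5) + (-7)·(2/5) + (4)·(1/5) = -8/5.
B: (-1)·(1/5) + (4)·(1/5) + (0)·(2/5) + (-7)·(1/5) = -4/5.
C: (-2)·(1/5) + (4)·(1/5) + (-7)·(2/5) + (4)·(1/5) = -8/5.
The best pure response is B with expected payoff -4/5.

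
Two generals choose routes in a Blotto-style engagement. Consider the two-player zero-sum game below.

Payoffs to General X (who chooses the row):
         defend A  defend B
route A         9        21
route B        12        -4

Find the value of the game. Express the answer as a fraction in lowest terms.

72/7

Row minima are 9 and -4, so General X's maximin is 9; column maxima are 12 and 21, so General Y's minimax is 12. These differ, so the equilibrium is in mixed strategies.
Let General X play route A with probability p. General Y is indifferent when 9p + 12(1−p) = 21p − 4(1−p), giving p = 4/7.
Let General Y play defend A with probability q. General X is indifferent when 9q + 21(1−q) = 12q − 4(1−q), giving q = 25/28.
The value is 9·(25/28) + (21)·(3/28) = 72/7.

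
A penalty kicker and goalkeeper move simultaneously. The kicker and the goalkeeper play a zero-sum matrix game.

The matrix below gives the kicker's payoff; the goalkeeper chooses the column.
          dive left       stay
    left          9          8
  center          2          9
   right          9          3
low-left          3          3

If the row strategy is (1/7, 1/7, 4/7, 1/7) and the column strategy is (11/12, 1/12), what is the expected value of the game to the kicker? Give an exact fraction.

Against (11/12, 1/12), each row's expected payoff is left: 107/12; center: 31/12; right: 17/2; low-left: 3.
Taking the (1/7, 1/7, 4/7, 1/7)-weighted average: (1/7)·(107/12) + (1/7)·(31/12) + (4/7)·(17/2) + (1/7)·(3) = 97/14.

97/14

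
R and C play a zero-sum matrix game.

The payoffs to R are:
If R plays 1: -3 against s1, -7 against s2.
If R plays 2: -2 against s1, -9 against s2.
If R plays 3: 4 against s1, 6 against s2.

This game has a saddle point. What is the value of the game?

Row minima: -7, -9, 4 → R's maximin is 4.
Column maxima: 4, 6 → C's minimax is 4.
They coincide at (3, s1), so the value is 4.

4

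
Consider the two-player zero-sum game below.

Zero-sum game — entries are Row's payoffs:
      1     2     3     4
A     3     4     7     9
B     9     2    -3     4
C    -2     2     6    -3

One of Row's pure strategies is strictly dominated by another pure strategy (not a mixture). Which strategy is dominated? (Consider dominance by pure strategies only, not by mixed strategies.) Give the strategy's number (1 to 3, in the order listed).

Compare C with A: 3 > -2, 4 > 2, 7 > 6, 9 > -3.
So A strictly dominates C for Row; C is strictly dominated.

3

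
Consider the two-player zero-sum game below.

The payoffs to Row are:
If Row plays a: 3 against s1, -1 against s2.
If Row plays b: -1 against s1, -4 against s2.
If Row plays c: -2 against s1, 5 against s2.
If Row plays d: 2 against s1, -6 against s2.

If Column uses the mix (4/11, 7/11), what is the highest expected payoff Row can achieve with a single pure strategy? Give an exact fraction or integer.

27/11

a: (3)·(4/11) + (-1)·(7/11) = 5/11.
b: (-1)·(4/11) + (-4)·(7/11) = -32/11.
c: (-2)·(4/11) + (5)·(7/11) = 27/11.
d: (2)·(4/11) + (-6)·(7/11) = -34/11.
The best pure response is c with expected payoff 27/11.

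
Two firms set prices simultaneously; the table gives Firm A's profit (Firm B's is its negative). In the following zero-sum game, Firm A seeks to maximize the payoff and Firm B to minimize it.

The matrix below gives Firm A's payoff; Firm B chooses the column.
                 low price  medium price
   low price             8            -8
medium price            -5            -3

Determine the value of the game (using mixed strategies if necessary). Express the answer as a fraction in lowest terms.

-32/9

Row minima are -8 and -5, so Firm A's maximin is -5; column maxima are 8 and -3, so Firm B's minimax is -3. These differ, so the equilibrium is in mixed strategies.
Let Firm A play low price with probability p. Firm B is indifferent when 8p − 5(1−p) = −8p − 3(1−p), giving p = 1/9.
Let Firm B play low price with probability q. Firm A is indifferent when 8q − 8(1−q) = −5q − 3(1−q), giving q = 5/18.
The value is 8·(5/18) + (-8)·(13/18) = -32/9.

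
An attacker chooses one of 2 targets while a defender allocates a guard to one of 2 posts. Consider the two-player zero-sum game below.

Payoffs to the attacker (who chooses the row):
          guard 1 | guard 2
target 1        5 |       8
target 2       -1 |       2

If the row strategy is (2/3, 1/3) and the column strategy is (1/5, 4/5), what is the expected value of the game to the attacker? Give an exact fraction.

27/5

Against (1/5, 4/5), each row's expected payoff is target 1: 37/5; target 2: 7/5.
Taking the (2/3, 1/3)-weighted average: (2/3)·(37/5) + (1/3)·(7/5) = 27/5.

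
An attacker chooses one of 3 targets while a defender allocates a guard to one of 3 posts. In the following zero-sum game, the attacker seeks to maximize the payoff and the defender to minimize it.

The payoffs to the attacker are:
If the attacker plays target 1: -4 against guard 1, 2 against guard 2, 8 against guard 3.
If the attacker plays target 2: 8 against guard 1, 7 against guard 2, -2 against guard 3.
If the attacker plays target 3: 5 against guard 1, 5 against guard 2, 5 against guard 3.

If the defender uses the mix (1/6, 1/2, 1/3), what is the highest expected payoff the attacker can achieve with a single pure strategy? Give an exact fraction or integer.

target 1: (-4)·(1/6) + (2)·(1/2) + (8)·(1/3) = 3.
target 2: (8)·(1/6) + (7)·(1/2) + (-2)·(1/3) = 25/6.
target 3: (5)·(1/6) + (5)·(1/2) + (5)·(1/3) = 5.
The best pure response is target 3 with expected payoff 5.

5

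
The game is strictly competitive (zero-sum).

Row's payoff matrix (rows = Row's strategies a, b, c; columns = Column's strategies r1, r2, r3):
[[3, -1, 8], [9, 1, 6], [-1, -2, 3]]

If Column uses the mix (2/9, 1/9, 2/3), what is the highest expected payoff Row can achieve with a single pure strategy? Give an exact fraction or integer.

a: (3)·(2/9) + (-1)·(1/9) + (8)·(2/3) = 53/9.
b: (9)·(2/9) + (1)·(1/9) + (6)·(2/3) = 55/9.
c: (-1)·(2/9) + (-2)·(1/9) + (3)·(2/3) = 14/9.
The best pure response is b with expected payoff 55/9.

55/9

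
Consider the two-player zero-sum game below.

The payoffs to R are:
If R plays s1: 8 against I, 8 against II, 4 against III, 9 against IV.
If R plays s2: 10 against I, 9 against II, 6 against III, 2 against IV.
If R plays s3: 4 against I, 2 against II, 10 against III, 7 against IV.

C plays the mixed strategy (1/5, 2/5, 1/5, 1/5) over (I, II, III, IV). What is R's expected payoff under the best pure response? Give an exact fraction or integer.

s1: (8)·(1/5) + (8)·(2/5) + (4)·(1/5) + (9)·(1/5) = 37/5.
s2: (10)·(1/5) + (9)·(2/5) + (6)·(1/5) + (2)·(1/5) = 36/5.
s3: (4)·(1/5) + (2)·(2/5) + (10)·(1/5) + (7)·(1/5) = 5.
The best pure response is s1 with expected payoff 37/5.

37/5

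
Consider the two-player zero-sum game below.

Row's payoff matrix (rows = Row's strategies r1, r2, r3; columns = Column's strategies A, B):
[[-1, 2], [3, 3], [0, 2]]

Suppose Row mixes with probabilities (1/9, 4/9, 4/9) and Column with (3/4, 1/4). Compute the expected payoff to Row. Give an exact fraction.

55/36

Against (3/4, 1/4), each row's expected payoff is r1: -1/4; r2: 3; r3: 1/2.
Taking the (1/9, 4/9, 4/9)-weighted average: (1/9)·(-1/4) + (4/9)·(3) + (4/9)·(1/2) = 55/36.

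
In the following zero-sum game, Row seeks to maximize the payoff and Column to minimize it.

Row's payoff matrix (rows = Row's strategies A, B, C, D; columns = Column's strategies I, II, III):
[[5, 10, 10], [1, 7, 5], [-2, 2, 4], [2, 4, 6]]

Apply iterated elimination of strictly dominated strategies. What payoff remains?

5

Row C is strictly dominated by row A (5>-2, 10>2, 10>4); eliminate C.
Row D is strictly dominated by row A (5>2, 10>4, 10>6); eliminate D.
Row B is strictly dominated by row A (5>1, 10>7, 10>5); eliminate B.
Column II is strictly dominated by I for Column (5<10); eliminate II.
Column III is strictly dominated by I for Column (5<10); eliminate III.
Only (A, I) remains, with payoff 5.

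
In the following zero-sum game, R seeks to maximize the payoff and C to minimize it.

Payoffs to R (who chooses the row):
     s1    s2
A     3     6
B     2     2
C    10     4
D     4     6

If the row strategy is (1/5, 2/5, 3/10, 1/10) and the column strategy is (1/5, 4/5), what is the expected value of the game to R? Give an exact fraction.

Against (1/5, 4/5), each row's expected payoff is A: 27/5; B: 2; C: 26/5; D: 28/5.
Taking the (1/5, 2/5, 3/10, 1/10)-weighted average: (1/5)·(27/5) + (2/5)·(2) + (3/10)·(26/5) + (1/10)·(28/5) = 4.

4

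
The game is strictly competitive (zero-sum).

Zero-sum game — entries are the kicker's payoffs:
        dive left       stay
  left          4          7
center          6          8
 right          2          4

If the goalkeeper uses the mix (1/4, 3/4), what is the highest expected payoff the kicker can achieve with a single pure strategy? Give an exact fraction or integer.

15/2

left: (4)·(1/4) + (7)·(3/4) = 25/4.
center: (6)·(1/4) + (8)·(3/4) = 15/2.
right: (2)·(1/4) + (4)·(3/4) = 7/2.
The best pure response is center with expected payoff 15/2.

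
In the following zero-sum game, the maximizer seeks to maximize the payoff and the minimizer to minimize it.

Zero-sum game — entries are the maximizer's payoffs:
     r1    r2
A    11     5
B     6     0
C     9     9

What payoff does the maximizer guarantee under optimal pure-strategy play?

Row minima: 5, 0, 9 → the maximizer's maximin is 9.
Column maxima: 11, 9 → the minimizer's minimax is 9.
They coincide at (C, r2), so the value is 9.

9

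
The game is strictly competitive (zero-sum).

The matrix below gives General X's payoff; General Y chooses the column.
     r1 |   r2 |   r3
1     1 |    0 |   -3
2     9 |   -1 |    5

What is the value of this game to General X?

-1/3

Column r1 is strictly dominated by r3 for General Y (it gives General X more in every row).
The remaining 2×2 game on (1, 2) × (r2, r3) has no saddle point. Let General X play 1 with probability p; indifference gives −(1−p) = −3p + 5(1−p), so p = 2/3.
Similarly General Y's optimal q on r2 is 8/9, and the value is 0·(8/9) + (-3)·(1/9) = -1/3.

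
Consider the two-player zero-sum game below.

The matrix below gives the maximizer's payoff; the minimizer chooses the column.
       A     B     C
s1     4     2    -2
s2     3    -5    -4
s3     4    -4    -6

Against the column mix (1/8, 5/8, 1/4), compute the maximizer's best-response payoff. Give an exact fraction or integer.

s1: (4)·(1/8) + (2)·(5/8) + (-2)·(1/4) = 5/4.
s2: (3)·(1/8) + (-5)·(5/8) + (-4)·(1/4) = -15/4.
s3: (4)·(1/8) + (-4)·(5/8) + (-6)·(1/4) = -7/2.
The best pure response is s1 with expected payoff 5/4.

5/4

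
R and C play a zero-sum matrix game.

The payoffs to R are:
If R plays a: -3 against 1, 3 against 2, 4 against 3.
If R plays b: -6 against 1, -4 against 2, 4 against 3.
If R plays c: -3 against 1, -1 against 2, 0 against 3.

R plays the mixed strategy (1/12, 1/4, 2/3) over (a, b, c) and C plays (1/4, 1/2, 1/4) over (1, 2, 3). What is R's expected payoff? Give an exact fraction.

-21/16

Against (1/4, 1/2, 1/4), each row's expected payoff is a: 7/4; b: -5/2; c: -5/4.
Taking the (1/12, 1/4, 2/3)-weighted average: (1/12)·(7/4) + (1/4)·(-5/2) + (2/3)·(-5/4) = -21/16.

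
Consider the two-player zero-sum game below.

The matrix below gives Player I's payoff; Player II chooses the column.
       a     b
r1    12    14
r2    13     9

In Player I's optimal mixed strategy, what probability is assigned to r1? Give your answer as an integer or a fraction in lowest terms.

Row minima are 12 and 9, so Player I's maximin is 12; column maxima are 13 and 14, so Player II's minimax is 13. These differ, so the equilibrium is in mixed strategies.
Let Player I play r1 with probability p. Player II is indifferent when 12p + 13(1−p) = 14p + 9(1−p), giving p = 2/3.

2/3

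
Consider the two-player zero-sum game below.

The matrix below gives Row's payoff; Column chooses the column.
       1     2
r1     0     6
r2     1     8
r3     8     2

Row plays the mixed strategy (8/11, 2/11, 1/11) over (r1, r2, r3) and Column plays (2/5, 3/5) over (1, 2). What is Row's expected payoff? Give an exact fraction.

218/55

Against (2/5, 3/5), each row's expected payoff is r1: 18/5; r2: 26/5; r3: 22/5.
Taking the (8/11, 2/11, 1/11)-weighted average: (8/11)·(18/5) + (2/11)·(26/5) + (1/11)·(22/5) = 218/55.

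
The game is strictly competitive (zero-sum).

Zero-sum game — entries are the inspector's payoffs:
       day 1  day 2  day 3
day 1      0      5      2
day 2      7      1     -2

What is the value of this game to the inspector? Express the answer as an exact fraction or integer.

14/11

Column day 2 is strictly dominated by day 3 for the inspectee (it gives the inspector more in every row).
The remaining 2×2 game on (day 1, day 2) × (day 1, day 3) has no saddle point. Let the inspector play day 1 with probability p; indifference gives 7(1−p) = 2p − 2(1−p), so p = 9/11.
Similarly the inspectee's optimal q on day 1 is 4/11, and the value is 0·(4/11) + (2)·(7/11) = 14/11.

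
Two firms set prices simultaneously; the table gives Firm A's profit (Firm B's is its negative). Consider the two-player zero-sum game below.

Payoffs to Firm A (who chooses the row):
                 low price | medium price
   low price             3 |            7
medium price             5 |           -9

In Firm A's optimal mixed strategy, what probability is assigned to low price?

Row minima are 3 and -9, so Firm A's maximin is 3; column maxima are 5 and 7, so Firm B's minimax is 5. These differ, so the equilibrium is in mixed strategies.
Let Firm A play low price with probability p. Firm B is indifferent when 3p + 5(1−p) = 7p − 9(1−p), giving p = 7/9.

7/9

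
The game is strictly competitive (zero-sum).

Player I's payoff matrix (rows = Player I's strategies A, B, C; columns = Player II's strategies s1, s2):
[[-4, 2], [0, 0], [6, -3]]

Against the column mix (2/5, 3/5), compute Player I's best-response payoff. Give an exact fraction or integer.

3/5

A: (-4)·(2/5) + (2)·(3/5) = -2/5.
B: (0)·(2/5) + (0)·(3/5) = 0.
C: (6)·(2/5) + (-3)·(3/5) = 3/5.
The best pure response is C with expected payoff 3/5.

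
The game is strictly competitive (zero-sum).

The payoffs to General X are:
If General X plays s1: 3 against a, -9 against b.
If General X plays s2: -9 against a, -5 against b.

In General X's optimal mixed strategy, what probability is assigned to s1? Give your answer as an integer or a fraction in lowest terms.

1/4

Row minima are -9 and -9, so General X's maximin is -9; column maxima are 3 and -5, so General Y's minimax is -5. These differ, so the equilibrium is in mixed strategies.
Let General X play s1 with probability p. General Y is indifferent when 3p − 9(1−p) = −9p − 5(1−p), giving p = 1/4.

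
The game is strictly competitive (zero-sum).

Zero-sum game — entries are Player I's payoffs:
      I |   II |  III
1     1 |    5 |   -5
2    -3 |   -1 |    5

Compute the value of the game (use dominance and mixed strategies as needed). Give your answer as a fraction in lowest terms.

-5/7

Column II is strictly dominated by I for Player II (it gives Player I more in every row).
The remaining 2×2 game on (1, 2) × (I, III) has no saddle point. Let Player I play 1 with probability p; indifference gives p − 3(1−p) = −5p + 5(1−p), so p = 4/7.
Similarly Player II's optimal q on I is 5/7, and the value is 1·(5/7) + (-5)·(2/7) = -5/7.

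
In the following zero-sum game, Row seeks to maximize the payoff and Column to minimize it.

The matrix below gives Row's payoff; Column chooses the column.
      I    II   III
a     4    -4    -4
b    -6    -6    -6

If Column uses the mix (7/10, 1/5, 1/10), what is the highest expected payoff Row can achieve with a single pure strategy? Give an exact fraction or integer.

8/5

a: (4)·(7/10) + (-4)·(1/5) + (-4)·(1/10) = 8/5.
b: (-6)·(7/10) + (-6)·(1/5) + (-6)·(1/10) = -6.
The best pure response is a with expected payoff 8/5.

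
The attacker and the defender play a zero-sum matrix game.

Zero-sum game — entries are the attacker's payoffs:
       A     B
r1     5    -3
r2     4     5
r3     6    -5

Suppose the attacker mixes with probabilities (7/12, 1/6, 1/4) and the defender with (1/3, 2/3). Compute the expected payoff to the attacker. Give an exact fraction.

1/4

Against (1/3, 2/3), each row's expected payoff is r1: -1/3; r2: 14/3; r3: -4/3.
Taking the (7/12, 1/6, 1/4)-weighted average: (7/12)·(-1/3) + (1/6)·(14/3) + (1/4)·(-4/3) = 1/4.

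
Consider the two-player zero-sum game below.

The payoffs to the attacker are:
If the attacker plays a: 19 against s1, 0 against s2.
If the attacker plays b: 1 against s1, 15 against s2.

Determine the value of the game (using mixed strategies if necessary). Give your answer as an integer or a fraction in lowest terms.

95/11

Row minima are 0 and 1, so the attacker's maximin is 1; column maxima are 19 and 15, so the defender's minimax is 15. These differ, so the equilibrium is in mixed strategies.
Let the attacker play a with probability p. The defender is indifferent when 19p + (1−p) = 15(1−p), giving p = 14/33.
Let the defender play s1 with probability q. The attacker is indifferent when 19q = q + 15(1−q), giving q = 5/11.
The value is 19·(5/11) + (0)·(6/11) = 95/11.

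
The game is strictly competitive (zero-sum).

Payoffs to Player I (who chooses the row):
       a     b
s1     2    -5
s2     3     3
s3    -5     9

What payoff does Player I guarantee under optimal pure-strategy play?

Row minima: -5, 3, -5 → Player I's maximin is 3.
Column maxima: 3, 9 → Player II's minimax is 3.
They coincide at (s2, a), so the value is 3.

3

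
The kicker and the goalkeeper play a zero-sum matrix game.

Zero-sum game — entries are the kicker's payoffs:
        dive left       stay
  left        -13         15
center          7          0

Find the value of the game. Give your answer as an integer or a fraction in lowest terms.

3

Row minima are -13 and 0, so the kicker's maximin is 0; column maxima are 7 and 15, so the goalkeeper's minimax is 7. These differ, so the equilibrium is in mixed strategies.
Let the kicker play left with probability p. The goalkeeper is indifferent when −13p + 7(1−p) = 15p, giving p = 1/5.
Let the goalkeeper play dive left with probability q. The kicker is indifferent when −13q + 15(1−q) = 7q, giving q = 3/7.
The value is -13·(3/7) + (15)·(4/7) = 3.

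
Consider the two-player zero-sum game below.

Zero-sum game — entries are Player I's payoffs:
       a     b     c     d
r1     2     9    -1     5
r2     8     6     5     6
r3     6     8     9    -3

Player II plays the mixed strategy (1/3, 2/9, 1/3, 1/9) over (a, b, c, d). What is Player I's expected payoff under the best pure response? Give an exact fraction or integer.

58/9

r1: (2)·(1/3) + (9)·(2/9) + (-1)·(1/3) + (5)·(1/9) = 26/9.
r2: (8)·(1/3) + (6)·(2/9) + (5)·(1/3) + (6)·(1/9) = 19/3.
r3: (6)·(1/3) + (8)·(2/9) + (9)·(1/3) + (-3)·(1/9) = 58/9.
The best pure response is r3 with expected payoff 58/9.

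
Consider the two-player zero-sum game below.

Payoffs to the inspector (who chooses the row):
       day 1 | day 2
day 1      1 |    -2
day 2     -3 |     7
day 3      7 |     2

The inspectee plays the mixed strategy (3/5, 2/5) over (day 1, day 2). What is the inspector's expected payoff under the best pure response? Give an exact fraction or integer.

5

day 1: (1)·(3/5) + (-2)·(2/5) = -1/5.
day 2: (-3)·(3/5) + (7)·(2/5) = 1.
day 3: (7)·(3/5) + (2)·(2/5) = 5.
The best pure response is day 3 with expected payoff 5.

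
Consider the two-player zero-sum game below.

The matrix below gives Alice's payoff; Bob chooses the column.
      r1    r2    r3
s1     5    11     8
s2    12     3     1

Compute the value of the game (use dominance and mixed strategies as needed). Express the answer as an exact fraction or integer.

13/2

Column r2 is strictly dominated by r3 for Bob (it gives Alice more in every row).
The remaining 2×2 game on (s1, s2) × (r1, r3) has no saddle point. Let Alice play s1 with probability p; indifference gives 5p + 12(1−p) = 8p + (1−p), so p = 11/14.
Similarly Bob's optimal q on r1 is 1/2, and the value is 5·(1/2) + (8)·(1/2) = 13/2.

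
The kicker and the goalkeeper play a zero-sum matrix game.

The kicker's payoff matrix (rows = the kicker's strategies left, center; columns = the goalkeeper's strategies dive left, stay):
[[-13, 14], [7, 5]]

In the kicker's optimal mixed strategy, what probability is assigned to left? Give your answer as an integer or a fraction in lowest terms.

2/29

Row minima are -13 and 5, so the kicker's maximin is 5; column maxima are 7 and 14, so the goalkeeper's minimax is 7. These differ, so the equilibrium is in mixed strategies.
Let the kicker play left with probability p. The goalkeeper is indifferent when −13p + 7(1−p) = 14p + 5(1−p), giving p = 2/29.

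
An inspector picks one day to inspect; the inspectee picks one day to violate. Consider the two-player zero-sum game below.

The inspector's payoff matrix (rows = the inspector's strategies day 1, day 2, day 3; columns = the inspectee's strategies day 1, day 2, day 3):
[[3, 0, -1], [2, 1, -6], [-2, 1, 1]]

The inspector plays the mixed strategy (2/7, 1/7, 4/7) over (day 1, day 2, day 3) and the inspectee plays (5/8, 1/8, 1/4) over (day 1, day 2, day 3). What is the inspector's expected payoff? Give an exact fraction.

-3/56

Against (5/8, 1/8, 1/4), each row's expected payoff is day 1: 13/8; day 2: -1/8; day 3: -7/8.
Taking the (2/7, 1/7, 4/7)-weighted average: (2/7)·(13/8) + (1/7)·(-1/8) + (4/7)·(-7/8) = -3/56.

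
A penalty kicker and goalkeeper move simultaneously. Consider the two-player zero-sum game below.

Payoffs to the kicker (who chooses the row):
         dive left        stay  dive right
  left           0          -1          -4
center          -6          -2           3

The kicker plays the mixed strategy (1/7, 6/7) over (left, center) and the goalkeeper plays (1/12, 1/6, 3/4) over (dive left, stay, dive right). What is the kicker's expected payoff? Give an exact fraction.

16/21

Against (1/12, 1/6, 3/4), each row's expected payoff is left: -19/6; center: 17/12.
Taking the (1/7, 6/7)-weighted average: (1/7)·(-19/6) + (6/7)·(17/12) = 16/21.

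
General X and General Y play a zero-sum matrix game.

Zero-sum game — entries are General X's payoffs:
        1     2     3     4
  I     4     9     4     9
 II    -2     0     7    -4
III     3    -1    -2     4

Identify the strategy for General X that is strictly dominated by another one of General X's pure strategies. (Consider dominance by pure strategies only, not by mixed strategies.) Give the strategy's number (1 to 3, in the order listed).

Compare III with I: 4 > 3, 9 > -1, 4 > -2, 9 > 4.
So I strictly dominates III for General X; III is strictly dominated.

3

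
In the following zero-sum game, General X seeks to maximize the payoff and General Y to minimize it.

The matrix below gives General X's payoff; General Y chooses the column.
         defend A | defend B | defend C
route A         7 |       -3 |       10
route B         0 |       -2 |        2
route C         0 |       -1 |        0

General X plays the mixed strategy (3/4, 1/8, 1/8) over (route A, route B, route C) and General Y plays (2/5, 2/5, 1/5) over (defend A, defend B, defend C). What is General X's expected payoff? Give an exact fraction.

13/5

Against (2/5, 2/5, 1/5), each row's expected payoff is route A: 18/5; route B: -2/5; route C: -2/5.
Taking the (3/4, 1/8, 1/8)-weighted average: (3/4)·(18/5) + (1/8)·(-2/5) + (1/8)·(-2/5) = 13/5.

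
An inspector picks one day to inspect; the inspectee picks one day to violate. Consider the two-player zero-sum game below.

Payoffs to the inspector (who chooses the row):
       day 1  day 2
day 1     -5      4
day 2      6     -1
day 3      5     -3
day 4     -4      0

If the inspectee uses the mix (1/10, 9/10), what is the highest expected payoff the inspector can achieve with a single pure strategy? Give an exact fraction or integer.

day 1: (-5)·(1/10) + (4)·(9/10) = 31/10.
day 2: (6)·(1/10) + (-1)·(9/10) = -3/10.
day 3: (5)·(1/10) + (-3)·(9/10) = -11/5.
day 4: (-4)·(1/10) + (0)·(9/10) = -2/5.
The best pure response is day 1 with expected payoff 31/10.

31/10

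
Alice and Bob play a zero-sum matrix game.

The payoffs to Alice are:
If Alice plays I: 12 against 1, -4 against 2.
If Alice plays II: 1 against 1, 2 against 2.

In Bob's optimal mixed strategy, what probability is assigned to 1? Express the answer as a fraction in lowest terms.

Row minima are -4 and 1, so Alice's maximin is 1; column maxima are 12 and 2, so Bob's minimax is 2. These differ, so the equilibrium is in mixed strategies.
Let Bob play 1 with probability q. Alice is indifferent when 12q − 4(1−q) = q + 2(1−q), giving q = 6/17.

6/17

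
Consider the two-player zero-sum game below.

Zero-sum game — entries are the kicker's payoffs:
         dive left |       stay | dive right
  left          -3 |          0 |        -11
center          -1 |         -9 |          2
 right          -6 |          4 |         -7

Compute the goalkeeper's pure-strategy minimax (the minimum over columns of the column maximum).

The worst case (largest entry) in each column is dive left: -1, stay: 4, dive right: 2.
The best (smallest) of these is -1.

-1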